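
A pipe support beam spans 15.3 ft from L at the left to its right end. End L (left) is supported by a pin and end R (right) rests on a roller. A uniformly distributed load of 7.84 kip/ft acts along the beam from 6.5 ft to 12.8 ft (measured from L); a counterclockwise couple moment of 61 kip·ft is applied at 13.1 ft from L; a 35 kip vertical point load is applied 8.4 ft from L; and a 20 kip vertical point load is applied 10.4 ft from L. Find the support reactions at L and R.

L_x = 0, L_y = 44.42 kip, R_y = 59.98 kip

Resultant of the distributed load: 7.84 × 6.3 = 49.392 kip at 9.65 ft from L.
ΣM about L: R_y·15.3 − (7.84·6.3)·9.65 + 61 − 35·8.4 − 20·10.4 = 0 → R_y = 917.6328/15.3 = 59.976 ≈ 59.98 kip.
ΣF_y = 0: L_y + 59.976 − 7.84·6.3 − 35 − 20 = 0 → L_y = 44.42 kip.
ΣF_x = 0: no horizontal applied forces, so L_x = 0.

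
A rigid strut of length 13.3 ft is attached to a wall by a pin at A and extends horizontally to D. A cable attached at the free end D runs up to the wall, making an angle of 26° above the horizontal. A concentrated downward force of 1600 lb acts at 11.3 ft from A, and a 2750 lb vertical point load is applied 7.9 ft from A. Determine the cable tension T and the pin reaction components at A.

ΣM about A: T·sin26°·13.3 − 1600·11.3 − 2750·7.9 = 0 → T = 39805/(13.3·0.438371) = 6827.22 ≈ 6827 lb.
ΣF_x = 0: A_x − T·cos26° = 0 → A_x = 6827.22 × 0.898794 = 6136 lb.
ΣF_y = 0: A_y + T·sin26° − 1600 − 2750 = 0 → A_y = 4350 − 6827.22 × 0.438371 = 1357 lb.

T = 6827 lb, A_x = 6136 lb, A_y = 1357 lb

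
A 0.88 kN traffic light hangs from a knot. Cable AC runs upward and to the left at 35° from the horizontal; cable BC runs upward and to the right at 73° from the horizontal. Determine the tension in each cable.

T_AC = 0.2705 kN, T_BC = 0.7580 kN

ΣF_x = 0: −T_AC·cos35° + T_BC·cos73° = 0 → T_BC = 2.80175·T_AC.
ΣF_y = 0: T_AC·sin35° + T_BC·sin73° = 0.88.
Substitute: T_AC·(0.573576 + 2.80175·0.956305) = 0.88 → T_AC = 0.270528 ≈ 0.2705 kN.
Then T_BC = 2.80175 × 0.270528 = 0.7580 kN.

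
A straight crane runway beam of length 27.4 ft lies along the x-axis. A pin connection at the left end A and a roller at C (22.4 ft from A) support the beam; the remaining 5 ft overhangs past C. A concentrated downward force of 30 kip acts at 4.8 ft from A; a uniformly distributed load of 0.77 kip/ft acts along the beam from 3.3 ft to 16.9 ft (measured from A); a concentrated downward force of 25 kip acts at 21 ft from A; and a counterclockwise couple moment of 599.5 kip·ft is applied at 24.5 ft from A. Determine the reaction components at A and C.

Resultant of the distributed load: 0.77 × 13.6 = 10.472 kip at 10.1 ft from A.
ΣM about A: C_y·22.4 − 30·4.8 − (0.77·13.6)·10.1 − 25·21 + 599.5 = 0 → C_y = 175.2672/22.4 = 7.82443 ≈ 7.824 kip.
ΣF_y = 0: A_y + 7.82443 − 30 − 0.77·13.6 − 25 = 0 → A_y = 57.65 kip.
ΣF_x = 0: no horizontal applied forces, so A_x = 0.

A_x = 0, A_y = 57.65 kip, C_y = 7.824 kip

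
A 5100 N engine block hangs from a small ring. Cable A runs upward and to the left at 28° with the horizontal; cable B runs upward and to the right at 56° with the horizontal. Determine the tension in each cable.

T_A = 2868 N, T_B = 4528 N

ΣF_x = 0: −T_A·cos28° + T_B·cos56° = 0 → T_B = 1.57897·T_A.
ΣF_y = 0: T_A·sin28° + T_B·sin56° = 5100.
Substitute: T_A·(0.469472 + 1.57897·0.829038) = 5100 → T_A = 2867.59 ≈ 2868 N.
Then T_B = 1.57897 × 2867.59 = 4528 N.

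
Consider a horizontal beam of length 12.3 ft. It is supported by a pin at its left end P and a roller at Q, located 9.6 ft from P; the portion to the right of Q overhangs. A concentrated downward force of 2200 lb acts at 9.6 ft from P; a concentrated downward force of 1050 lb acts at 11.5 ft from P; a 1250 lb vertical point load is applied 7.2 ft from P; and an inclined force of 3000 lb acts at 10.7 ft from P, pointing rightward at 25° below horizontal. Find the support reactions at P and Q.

Taking moments about P: Q_y·9.6 − 2200·9.6 − 1050·11.5 − 1250·7.2 − 3000·sin25°·10.7 = 0 → Q_y = 55761/9.6 = 5808.44 ≈ 5808 lb.
ΣF_y = 0: P_y + 5808.44 − 2200 − 1050 − 1250 − 3000·sin25° = 0 → P_y = -40.59 lb.
ΣF_x = 0: P_x + 3000·cos25° = 0 → P_x = -2719 lb.

P_x = -2719 lb, P_y = -40.59 lb, Q_y = 5808 lb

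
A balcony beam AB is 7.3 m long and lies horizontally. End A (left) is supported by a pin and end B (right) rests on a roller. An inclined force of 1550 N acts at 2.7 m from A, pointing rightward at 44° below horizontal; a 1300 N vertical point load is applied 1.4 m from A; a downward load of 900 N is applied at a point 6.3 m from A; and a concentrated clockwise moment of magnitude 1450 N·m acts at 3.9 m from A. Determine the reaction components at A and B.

A_x = -1115 N, A_y = 1654 N, B_y = 1623 N

ΣM about A: B_y·7.3 − 1550·sin44°·2.7 − 1300·1.4 − 900·6.3 − 1450 = 0 → B_y = 11847.1/7.3 = 1622.89 ≈ 1623 N.
ΣF_y = 0: A_y + 1622.89 − 1550·sin44° − 1300 − 900 = 0 → A_y = 1654 N.
ΣF_x = 0: A_x + 1550·cos44° = 0 → A_x = -1115 N.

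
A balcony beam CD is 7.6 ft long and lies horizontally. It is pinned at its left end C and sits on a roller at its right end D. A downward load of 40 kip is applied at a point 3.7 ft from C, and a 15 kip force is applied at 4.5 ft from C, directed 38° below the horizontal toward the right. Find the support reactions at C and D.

ΣM about C: D_y·7.6 − 40·3.7 − 15·sin38°·4.5 = 0 → D_y = 189.557/7.6 = 24.9417 ≈ 24.94 kip.
ΣF_y = 0: C_y + 24.9417 − 40 − 15·sin38° = 0 → C_y = 24.29 kip.
ΣF_x = 0: C_x + 15·cos38° = 0 → C_x = -11.82 kip.

C_x = -11.82 kip, C_y = 24.29 kip, D_y = 24.94 kip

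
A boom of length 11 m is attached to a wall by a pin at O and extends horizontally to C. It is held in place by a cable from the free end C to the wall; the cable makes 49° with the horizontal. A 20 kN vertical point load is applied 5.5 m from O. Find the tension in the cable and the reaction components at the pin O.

ΣM about O: T·sin49°·11 − 20·5.5 = 0 → T = 110/(11·0.75471) = 13.2501 ≈ 13.25 kN.
ΣF_x = 0: O_x − T·cos49° = 0 → O_x = 13.2501 × 0.656059 = 8.693 kN.
ΣF_y = 0: O_y + T·sin49° − 20 = 0 → O_y = 20 − 13.2501 × 0.75471 = 10.00 kN.

T = 13.25 kN, O_x = 8.693 kN, O_y = 10.00 kN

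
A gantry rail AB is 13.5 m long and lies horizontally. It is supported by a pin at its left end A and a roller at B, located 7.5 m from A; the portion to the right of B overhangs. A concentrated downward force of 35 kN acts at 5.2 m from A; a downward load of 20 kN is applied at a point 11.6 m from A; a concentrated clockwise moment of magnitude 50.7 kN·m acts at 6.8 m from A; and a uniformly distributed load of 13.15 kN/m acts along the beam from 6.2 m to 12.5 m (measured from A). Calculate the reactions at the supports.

Resultant of the distributed load: 13.15 × 6.3 = 82.845 kN at 9.35 m from A.
Moments about A: B_y·7.5 − 35·5.2 − 20·11.6 − 50.7 − (13.15·6.3)·9.35 = 0 → B_y = 1239.30075/7.5 = 165.24 ≈ 165.2 kN.
ΣF_y = 0: A_y + 165.24 − 35 − 20 − 13.15·6.3 = 0 → A_y = -27.40 kN.
ΣF_x = 0: no horizontal applied forces, so A_x = 0.

A_x = 0, A_y = -27.40 kN, B_y = 165.2 kN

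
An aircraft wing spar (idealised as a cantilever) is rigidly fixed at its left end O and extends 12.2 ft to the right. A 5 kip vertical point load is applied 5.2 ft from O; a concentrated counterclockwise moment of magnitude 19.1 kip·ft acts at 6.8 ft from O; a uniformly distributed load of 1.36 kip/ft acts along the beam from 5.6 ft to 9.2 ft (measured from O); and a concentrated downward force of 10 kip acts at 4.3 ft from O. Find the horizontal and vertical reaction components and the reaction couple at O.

O_x = 0, O_y = 19.90 kip, M_O = 86.13 kip·ft

Resultant of the distributed load: 1.36 × 3.6 = 4.896 kip at 7.4 ft from O.
ΣF_x = 0: O_x = 0.
ΣF_y = 0: O_y − 5 − 1.36·3.6 − 10 = 0 → O_y = 19.90 kip.
ΣM about O: M_O − 5·5.2 + 19.1 − (1.36·3.6)·7.4 − 10·4.3 = 0 → M_O = 86.13 kip·ft.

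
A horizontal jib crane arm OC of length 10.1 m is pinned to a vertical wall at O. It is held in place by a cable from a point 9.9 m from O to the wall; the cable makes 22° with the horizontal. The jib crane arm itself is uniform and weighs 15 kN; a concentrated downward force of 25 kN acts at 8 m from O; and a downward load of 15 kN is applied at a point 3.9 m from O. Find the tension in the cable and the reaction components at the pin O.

T = 90.13 kN, O_x = 83.57 kN, O_y = 21.24 kN

ΣM about O: T·sin22°·9.9 − 15·5.05 − 25·8 − 15·3.9 = 0 → T = 334.25/(9.9·0.374607) = 90.1281 ≈ 90.13 kN.
ΣF_x = 0: O_x − T·cos22° = 0 → O_x = 90.1281 × 0.927184 = 83.57 kN.
ΣF_y = 0: O_y + T·sin22° − 15 − 25 − 15 = 0 → O_y = 55 − 90.1281 × 0.374607 = 21.24 kN.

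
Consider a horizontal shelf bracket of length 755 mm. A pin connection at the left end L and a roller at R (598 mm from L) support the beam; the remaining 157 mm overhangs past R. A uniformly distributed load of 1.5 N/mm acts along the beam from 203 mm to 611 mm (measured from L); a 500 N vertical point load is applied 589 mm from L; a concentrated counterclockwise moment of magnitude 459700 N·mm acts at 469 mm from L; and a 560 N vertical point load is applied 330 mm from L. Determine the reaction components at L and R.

L_x = 0, L_y = 1223 N, R_y = 449.3 N

Resultant of the distributed load: 1.5 × 408 = 612 N at 407 mm from L.
ΣM about L: R_y·598 − (1.5·408)·407 − 500·589 + 459700 − 560·330 = 0 → R_y = 268684/598 = 449.304 ≈ 449.3 N.
ΣF_y = 0: L_y + 449.304 − 1.5·408 − 500 − 560 = 0 → L_y = 1223 N.
ΣF_x = 0: no horizontal applied forces, so L_x = 0.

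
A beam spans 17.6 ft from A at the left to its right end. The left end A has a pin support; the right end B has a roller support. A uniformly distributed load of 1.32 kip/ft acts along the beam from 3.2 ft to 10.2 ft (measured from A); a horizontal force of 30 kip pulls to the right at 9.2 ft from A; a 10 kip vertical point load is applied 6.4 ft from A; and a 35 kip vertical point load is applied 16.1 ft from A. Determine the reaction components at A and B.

Resultant of the distributed load: 1.32 × 7 = 9.24 kip at 6.7 ft from A.
ΣM about A: B_y·17.6 − (1.32·7)·6.7 − 10·6.4 − 35·16.1 = 0 → B_y = 689.408/17.6 = 39.1709 ≈ 39.17 kip.
ΣF_y = 0: A_y + 39.1709 − 1.32·7 − 10 − 35 = 0 → A_y = 15.07 kip.
ΣF_x = 0: A_x + 30 = 0 → A_x = -30.00 kip.

A_x = -30.00 kip, A_y = 15.07 kip, B_y = 39.17 kip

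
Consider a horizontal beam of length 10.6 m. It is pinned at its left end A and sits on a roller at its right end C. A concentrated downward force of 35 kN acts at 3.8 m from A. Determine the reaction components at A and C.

Moments about A: C_y·10.6 − 35·3.8 = 0 → C_y = 133/10.6 = 12.5472 ≈ 12.55 kN.
ΣF_y = 0: A_y + 12.5472 − 35 = 0 → A_y = 22.45 kN.
ΣF_x = 0: no horizontal applied forces, so A_x = 0.

A_x = 0, A_y = 22.45 kN, C_y = 12.55 kN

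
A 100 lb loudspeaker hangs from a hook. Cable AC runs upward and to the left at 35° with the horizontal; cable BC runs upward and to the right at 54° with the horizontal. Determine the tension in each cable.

T_AC = 58.79 lb, T_BC = 81.93 lb

ΣF_x = 0: −T_AC·cos35° + T_BC·cos54° = 0 → T_BC = 1.39362·T_AC.
ΣF_y = 0: T_AC·sin35° + T_BC·sin54° = 100.
Substitute: T_AC·(0.573576 + 1.39362·0.809017) = 100 → T_AC = 58.7876 ≈ 58.79 lb.
Then T_BC = 1.39362 × 58.7876 = 81.93 lb.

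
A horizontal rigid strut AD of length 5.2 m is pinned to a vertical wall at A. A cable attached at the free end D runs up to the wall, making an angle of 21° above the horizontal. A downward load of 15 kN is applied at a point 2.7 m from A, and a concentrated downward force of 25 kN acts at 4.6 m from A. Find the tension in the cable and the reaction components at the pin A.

T = 83.44 kN, A_x = 77.90 kN, A_y = 10.10 kN

ΣM about A: T·sin21°·5.2 − 15·2.7 − 25·4.6 = 0 → T = 155.5/(5.2·0.358368) = 83.4445 ≈ 83.44 kN.
ΣF_x = 0: A_x − T·cos21° = 0 → A_x = 83.4445 × 0.93358 = 77.90 kN.
ΣF_y = 0: A_y + T·sin21° − 15 − 25 = 0 → A_y = 40 − 83.4445 × 0.358368 = 10.10 kN.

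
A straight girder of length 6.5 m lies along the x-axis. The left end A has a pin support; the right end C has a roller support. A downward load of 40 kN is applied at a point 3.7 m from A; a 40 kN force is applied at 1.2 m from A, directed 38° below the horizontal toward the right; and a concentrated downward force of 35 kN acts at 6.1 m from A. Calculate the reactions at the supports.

Taking moments about A: C_y·6.5 − 40·3.7 − 40·sin38°·1.2 − 35·6.1 = 0 → C_y = 391.052/6.5 = 60.1618 ≈ 60.16 kN.
ΣF_y = 0: A_y + 60.1618 − 40 − 40·sin38° − 35 = 0 → A_y = 39.46 kN.
ΣF_x = 0: A_x + 40·cos38° = 0 → A_x = -31.52 kN.

A_x = -31.52 kN, A_y = 39.46 kN, C_y = 60.16 kN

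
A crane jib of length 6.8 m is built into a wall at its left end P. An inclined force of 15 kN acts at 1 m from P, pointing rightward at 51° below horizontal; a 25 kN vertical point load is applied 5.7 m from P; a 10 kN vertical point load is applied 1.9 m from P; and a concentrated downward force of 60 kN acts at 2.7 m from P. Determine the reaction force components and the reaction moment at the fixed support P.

ΣF_x = 0: P_x + 15·cos51° = 0 → P_x = -9.440 kN.
ΣF_y = 0: P_y − 15·sin51° − 25 − 10 − 60 = 0 → P_y = 106.7 kN.
ΣM about P: M_P − 15·sin51°·1 − 25·5.7 − 10·1.9 − 60·2.7 = 0 → M_P = 335.2 kN·m.

P_x = -9.440 kN, P_y = 106.7 kN, M_P = 335.2 kN·m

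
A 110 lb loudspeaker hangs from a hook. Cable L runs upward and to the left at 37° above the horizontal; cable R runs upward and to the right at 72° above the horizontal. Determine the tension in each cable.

ΣF_x = 0: −T_L·cos37° + T_R·cos72° = 0 → T_R = 2.58444·T_L.
ΣF_y = 0: T_L·sin37° + T_R·sin72° = 110.
Substitute: T_L·(0.601815 + 2.58444·0.951057) = 110 → T_L = 35.9505 ≈ 35.95 lb.
Then T_R = 2.58444 × 35.9505 = 92.91 lb.

T_L = 35.95 lb, T_R = 92.91 lb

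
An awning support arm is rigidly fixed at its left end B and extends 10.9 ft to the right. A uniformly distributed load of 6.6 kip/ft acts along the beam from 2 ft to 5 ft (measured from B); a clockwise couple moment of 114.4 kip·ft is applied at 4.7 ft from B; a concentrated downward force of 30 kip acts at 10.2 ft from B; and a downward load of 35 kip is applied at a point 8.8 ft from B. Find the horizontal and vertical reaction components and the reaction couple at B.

B_x = 0, B_y = 84.80 kip, M_B = 797.7 kip·ft

Resultant of the distributed load: 6.6 × 3 = 19.8 kip at 3.5 ft from B.
ΣF_x = 0: B_x = 0.
ΣF_y = 0: B_y − 6.6·3 − 30 − 35 = 0 → B_y = 84.80 kip.
ΣM about B: M_B − (6.6·3)·3.5 − 114.4 − 30·10.2 − 35·8.8 = 0 → M_B = 797.7 kip·ft.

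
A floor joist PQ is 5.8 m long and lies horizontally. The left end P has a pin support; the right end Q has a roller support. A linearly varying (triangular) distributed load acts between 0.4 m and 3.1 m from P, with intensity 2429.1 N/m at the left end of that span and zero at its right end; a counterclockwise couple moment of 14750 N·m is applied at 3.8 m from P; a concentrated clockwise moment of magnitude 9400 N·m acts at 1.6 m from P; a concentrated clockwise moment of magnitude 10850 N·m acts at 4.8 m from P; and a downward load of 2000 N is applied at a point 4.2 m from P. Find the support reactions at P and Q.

Resultant of the triangular load: ½ × 2429.1 × 2.7 = 3279.285 N, acting at 1.3 m from P (one-third of the span from the peak).
Moments about P: Q_y·5.8 − (½·2429.1·2.7)·1.3 + 14750 − 9400 − 10850 − 2000·4.2 = 0 → Q_y = 18163.0705/5.8 = 3131.56 ≈ 3132 N.
ΣF_y = 0: P_y + 3131.56 − ½·2429.1·2.7 − 2000 = 0 → P_y = 2148 N.
ΣF_x = 0: no horizontal applied forces, so P_x = 0.

P_x = 0, P_y = 2148 N, Q_y = 3132 N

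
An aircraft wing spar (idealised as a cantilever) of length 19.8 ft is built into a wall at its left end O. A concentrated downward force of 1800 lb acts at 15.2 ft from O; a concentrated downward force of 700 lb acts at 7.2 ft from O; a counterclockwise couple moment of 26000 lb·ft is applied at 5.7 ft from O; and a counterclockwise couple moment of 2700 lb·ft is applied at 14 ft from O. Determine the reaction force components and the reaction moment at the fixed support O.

ΣF_x = 0: O_x = 0.
ΣF_y = 0: O_y − 1800 − 700 = 0 → O_y = 2500 lb.
ΣM about O: M_O − 1800·15.2 − 700·7.2 + 26000 + 2700 = 0 → M_O = 3700 lb·ft.

O_x = 0, O_y = 2500 lb, M_O = 3700 lb·ft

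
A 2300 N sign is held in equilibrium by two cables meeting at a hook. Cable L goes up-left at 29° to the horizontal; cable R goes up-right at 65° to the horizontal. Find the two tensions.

T_L = 974.4 N, T_R = 2017 N

ΣF_x = 0: −T_L·cos29° + T_R·cos65° = 0 → T_R = 2.06953·T_L.
ΣF_y = 0: T_L·sin29° + T_R·sin65° = 2300.
Substitute: T_L·(0.48481 + 2.06953·0.906308) = 2300 → T_L = 974.394 ≈ 974.4 N.
Then T_R = 2.06953 × 974.394 = 2017 N.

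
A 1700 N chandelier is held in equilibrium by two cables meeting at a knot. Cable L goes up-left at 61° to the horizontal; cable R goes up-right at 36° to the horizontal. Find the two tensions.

ΣF_x = 0: −T_L·cos61° + T_R·cos36° = 0 → T_R = 0.599258·T_L.
ΣF_y = 0: T_L·sin61° + T_R·sin36° = 1700.
Substitute: T_L·(0.87462 + 0.599258·0.587785) = 1700 → T_L = 1385.66 ≈ 1386 N.
Then T_R = 0.599258 × 1385.66 = 830.4 N.

T_L = 1386 N, T_R = 830.4 N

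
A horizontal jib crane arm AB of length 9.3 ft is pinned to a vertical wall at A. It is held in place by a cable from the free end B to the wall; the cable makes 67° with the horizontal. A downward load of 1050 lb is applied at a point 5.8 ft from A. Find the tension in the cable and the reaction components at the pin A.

T = 711.4 lb, A_x = 278.0 lb, A_y = 395.2 lb

ΣM about A: T·sin67°·9.3 − 1050·5.8 = 0 → T = 6090/(9.3·0.920505) = 711.391 ≈ 711.4 lb.
ΣF_x = 0: A_x − T·cos67° = 0 → A_x = 711.391 × 0.390731 = 278.0 lb.
ΣF_y = 0: A_y + T·sin67° − 1050 = 0 → A_y = 1050 − 711.391 × 0.920505 = 395.2 lb.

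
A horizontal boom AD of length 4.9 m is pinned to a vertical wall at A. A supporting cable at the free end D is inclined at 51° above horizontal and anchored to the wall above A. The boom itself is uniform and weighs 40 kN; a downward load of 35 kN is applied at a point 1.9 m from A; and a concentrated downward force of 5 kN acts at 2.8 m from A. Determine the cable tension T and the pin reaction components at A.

ΣM about A: T·sin51°·4.9 − 40·2.45 − 35·1.9 − 5·2.8 = 0 → T = 178.5/(4.9·0.777146) = 46.8748 ≈ 46.87 kN.
ΣF_x = 0: A_x − T·cos51° = 0 → A_x = 46.8748 × 0.62932 = 29.50 kN.
ΣF_y = 0: A_y + T·sin51° − 40 − 35 − 5 = 0 → A_y = 80 − 46.8748 × 0.777146 = 43.57 kN.

T = 46.87 kN, A_x = 29.50 kN, A_y = 43.57 kN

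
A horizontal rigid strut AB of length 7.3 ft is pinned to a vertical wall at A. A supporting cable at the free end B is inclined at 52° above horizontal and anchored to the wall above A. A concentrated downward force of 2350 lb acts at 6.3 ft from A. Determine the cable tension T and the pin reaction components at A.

ΣM about A: T·sin52°·7.3 − 2350·6.3 = 0 → T = 14805/(7.3·0.788011) = 2573.67 ≈ 2574 lb.
ΣF_x = 0: A_x − T·cos52° = 0 → A_x = 2573.67 × 0.615661 = 1585 lb.
ΣF_y = 0: A_y + T·sin52° − 2350 = 0 → A_y = 2350 − 2573.67 × 0.788011 = 321.9 lb.

T = 2574 lb, A_x = 1585 lb, A_y = 321.9 lb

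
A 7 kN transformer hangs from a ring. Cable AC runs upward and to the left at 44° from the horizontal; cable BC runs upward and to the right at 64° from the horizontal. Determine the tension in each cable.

ΣF_x = 0: −T_AC·cos44° + T_BC·cos64° = 0 → T_BC = 1.64094·T_AC.
ΣF_y = 0: T_AC·sin44° + T_BC·sin64° = 7.
Substitute: T_AC·(0.694658 + 1.64094·0.898794) = 7 → T_AC = 3.22651 ≈ 3.227 kN.
Then T_BC = 1.64094 × 3.22651 = 5.295 kN.

T_AC = 3.227 kN, T_BC = 5.295 kN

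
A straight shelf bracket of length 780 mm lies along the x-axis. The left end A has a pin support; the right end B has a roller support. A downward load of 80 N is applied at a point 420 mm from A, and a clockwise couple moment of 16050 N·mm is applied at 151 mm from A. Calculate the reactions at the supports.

Taking moments about A: B_y·780 − 80·420 − 16050 = 0 → B_y = 49650/780 = 63.6538 ≈ 63.65 N.
ΣF_y = 0: A_y + 63.6538 − 80 = 0 → A_y = 16.35 N.
ΣF_x = 0: no horizontal applied forces, so A_x = 0.

A_x = 0, A_y = 16.35 N, B_y = 63.65 N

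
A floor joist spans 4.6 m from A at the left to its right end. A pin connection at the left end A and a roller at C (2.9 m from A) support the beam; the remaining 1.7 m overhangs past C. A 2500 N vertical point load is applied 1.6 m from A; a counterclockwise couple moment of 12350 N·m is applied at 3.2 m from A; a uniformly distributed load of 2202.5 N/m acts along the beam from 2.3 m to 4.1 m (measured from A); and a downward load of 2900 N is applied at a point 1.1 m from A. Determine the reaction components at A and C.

A_x = 0, A_y = 6769 N, C_y = 2595 N

Resultant of the distributed load: 2202.5 × 1.8 = 3964.5 N at 3.2 m from A.
Moments about A: C_y·2.9 − 2500·1.6 + 12350 − (2202.5·1.8)·3.2 − 2900·1.1 = 0 → C_y = 7526.4/2.9 = 2595.31 ≈ 2595 N.
ΣF_y = 0: A_y + 2595.31 − 2500 − 2202.5·1.8 − 2900 = 0 → A_y = 6769 N.
ΣF_x = 0: no horizontal applied forces, so A_x = 0.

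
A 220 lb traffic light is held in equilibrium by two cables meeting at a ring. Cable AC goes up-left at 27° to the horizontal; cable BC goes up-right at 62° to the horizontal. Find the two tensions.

ΣF_x = 0: −T_AC·cos27° + T_BC·cos62° = 0 → T_BC = 1.89789·T_AC.
ΣF_y = 0: T_AC·sin27° + T_BC·sin62° = 220.
Substitute: T_AC·(0.45399 + 1.89789·0.882948) = 220 → T_AC = 103.3 lb.
Then T_BC = 1.89789 × 103.3 = 196.1 lb.

T_AC = 103.3 lb, T_BC = 196.1 lb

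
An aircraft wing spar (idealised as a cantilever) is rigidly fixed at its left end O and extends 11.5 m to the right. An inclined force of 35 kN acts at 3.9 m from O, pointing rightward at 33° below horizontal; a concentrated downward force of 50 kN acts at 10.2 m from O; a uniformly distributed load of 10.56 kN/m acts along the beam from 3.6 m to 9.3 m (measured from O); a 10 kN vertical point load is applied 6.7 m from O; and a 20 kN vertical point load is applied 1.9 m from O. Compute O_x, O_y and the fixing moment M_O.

Resultant of the distributed load: 10.56 × 5.7 = 60.192 kN at 6.45 m from O.
ΣF_x = 0: O_x + 35·cos33° = 0 → O_x = -29.35 kN.
ΣF_y = 0: O_y − 35·sin33° − 50 − 10.56·5.7 − 10 − 20 = 0 → O_y = 159.3 kN.
ΣM about O: M_O − 35·sin33°·3.9 − 50·10.2 − (10.56·5.7)·6.45 − 10·6.7 − 20·1.9 = 0 → M_O = 1078 kN·m.

O_x = -29.35 kN, O_y = 159.3 kN, M_O = 1078 kN·m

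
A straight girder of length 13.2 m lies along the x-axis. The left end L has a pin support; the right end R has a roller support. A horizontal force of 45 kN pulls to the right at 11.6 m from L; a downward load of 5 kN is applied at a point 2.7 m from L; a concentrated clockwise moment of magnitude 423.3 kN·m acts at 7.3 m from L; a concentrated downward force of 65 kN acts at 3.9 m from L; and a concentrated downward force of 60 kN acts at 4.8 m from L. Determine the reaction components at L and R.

Taking moments about L: R_y·13.2 − 5·2.7 − 423.3 − 65·3.9 − 60·4.8 = 0 → R_y = 978.3/13.2 = 74.1136 ≈ 74.11 kN.
ΣF_y = 0: L_y + 74.1136 − 5 − 65 − 60 = 0 → L_y = 55.89 kN.
ΣF_x = 0: L_x + 45 = 0 → L_x = -45.00 kN.

L_x = -45.00 kN, L_y = 55.89 kN, R_y = 74.11 kN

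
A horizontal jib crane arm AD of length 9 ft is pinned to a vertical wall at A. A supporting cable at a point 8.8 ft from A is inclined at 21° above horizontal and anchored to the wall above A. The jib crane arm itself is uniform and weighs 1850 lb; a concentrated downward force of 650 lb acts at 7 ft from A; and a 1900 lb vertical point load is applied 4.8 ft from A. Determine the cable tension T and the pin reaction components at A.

ΣM about A: T·sin21°·8.8 − 1850·4.5 − 650·7 − 1900·4.8 = 0 → T = 21995/(8.8·0.358368) = 6974.48 ≈ 6974 lb.
ΣF_x = 0: A_x − T·cos21° = 0 → A_x = 6974.48 × 0.93358 = 6511 lb.
ΣF_y = 0: A_y + T·sin21° − 1850 − 650 − 1900 = 0 → A_y = 4400 − 6974.48 × 0.358368 = 1901 lb.

T = 6974 lb, A_x = 6511 lb, A_y = 1901 lb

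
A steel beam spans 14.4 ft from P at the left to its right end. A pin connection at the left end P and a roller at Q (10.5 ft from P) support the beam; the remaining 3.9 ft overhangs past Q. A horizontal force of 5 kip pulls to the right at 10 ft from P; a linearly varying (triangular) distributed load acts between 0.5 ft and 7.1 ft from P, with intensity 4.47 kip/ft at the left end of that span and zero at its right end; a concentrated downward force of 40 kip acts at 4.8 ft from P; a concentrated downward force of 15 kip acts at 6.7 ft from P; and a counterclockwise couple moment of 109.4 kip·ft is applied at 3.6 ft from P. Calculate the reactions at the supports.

Resultant of the triangular load: ½ × 4.47 × 6.6 = 14.751 kip, acting at 2.7 ft from P (one-third of the span from the peak).
Taking moments about P: Q_y·10.5 − (½·4.47·6.6)·2.7 − 40·4.8 − 15·6.7 + 109.4 = 0 → Q_y = 222.9277/10.5 = 21.2312 ≈ 21.23 kip.
ΣF_y = 0: P_y + 21.2312 − ½·4.47·6.6 − 40 − 15 = 0 → P_y = 48.52 kip.
ΣF_x = 0: P_x + 5 = 0 → P_x = -5.000 kip.

P_x = -5.000 kip, P_y = 48.52 kip, Q_y = 21.23 kip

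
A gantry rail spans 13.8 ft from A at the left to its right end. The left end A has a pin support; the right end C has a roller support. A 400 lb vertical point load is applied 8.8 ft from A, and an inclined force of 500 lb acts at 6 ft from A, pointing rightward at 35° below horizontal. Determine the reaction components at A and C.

Taking moments about A: C_y·13.8 − 400·8.8 − 500·sin35°·6 = 0 → C_y = 5240.73/13.8 = 379.763 ≈ 379.8 lb.
ΣF_y = 0: A_y + 379.763 − 400 − 500·sin35° = 0 → A_y = 307.0 lb.
ΣF_x = 0: A_x + 500·cos35° = 0 → A_x = -409.6 lb.

A_x = -409.6 lb, A_y = 307.0 lb, C_y = 379.8 lb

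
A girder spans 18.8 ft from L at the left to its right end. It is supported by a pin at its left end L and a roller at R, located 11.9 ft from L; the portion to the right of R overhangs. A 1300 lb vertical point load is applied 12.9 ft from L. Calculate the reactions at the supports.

L_x = 0, L_y = -109.2 lb, R_y = 1409 lb

Taking moments about L: R_y·11.9 − 1300·12.9 = 0 → R_y = 16770/11.9 = 1409.24 ≈ 1409 lb.
ΣF_y = 0: L_y + 1409.24 − 1300 = 0 → L_y = -109.2 lb.
ΣF_x = 0: no horizontal applied forces, so L_x = 0.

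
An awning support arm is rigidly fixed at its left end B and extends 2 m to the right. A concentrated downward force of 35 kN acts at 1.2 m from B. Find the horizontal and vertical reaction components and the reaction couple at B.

B_x = 0, B_y = 35.00 kN, M_B = 42.00 kN·m

ΣF_x = 0: B_x = 0.
ΣF_y = 0: B_y − 35 = 0 → B_y = 35.00 kN.
ΣM about B: M_B − 35·1.2 = 0 → M_B = 42.00 kN·m.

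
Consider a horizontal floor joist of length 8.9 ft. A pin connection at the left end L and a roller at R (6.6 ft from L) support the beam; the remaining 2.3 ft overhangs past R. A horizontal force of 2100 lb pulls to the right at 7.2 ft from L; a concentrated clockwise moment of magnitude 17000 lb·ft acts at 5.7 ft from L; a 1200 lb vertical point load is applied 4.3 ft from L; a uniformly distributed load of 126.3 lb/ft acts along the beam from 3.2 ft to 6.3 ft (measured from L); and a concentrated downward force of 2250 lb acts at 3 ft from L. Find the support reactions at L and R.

Resultant of the distributed load: 126.3 × 3.1 = 391.53 lb at 4.75 ft from L.
Taking moments about L: R_y·6.6 − 17000 − 1200·4.3 − (126.3·3.1)·4.75 − 2250·3 = 0 → R_y = 30769.7675/6.6 = 4662.09 ≈ 4662 lb.
ΣF_y = 0: L_y + 4662.09 − 1200 − 126.3·3.1 − 2250 = 0 → L_y = -820.6 lb.
ΣF_x = 0: L_x + 2100 = 0 → L_x = -2100 lb.

L_x = -2100 lb, L_y = -820.6 lb, R_y = 4662 lb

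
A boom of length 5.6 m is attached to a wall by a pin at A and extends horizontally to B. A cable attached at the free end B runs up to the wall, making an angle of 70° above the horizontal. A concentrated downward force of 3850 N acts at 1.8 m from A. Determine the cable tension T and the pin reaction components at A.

ΣM about A: T·sin70°·5.6 − 3850·1.8 = 0 → T = 6930/(5.6·0.939693) = 1316.92 ≈ 1317 N.
ΣF_x = 0: A_x − T·cos70° = 0 → A_x = 1316.92 × 0.34202 = 450.4 N.
ΣF_y = 0: A_y + T·sin70° − 3850 = 0 → A_y = 3850 − 1316.92 × 0.939693 = 2612 N.

T = 1317 N, A_x = 450.4 N, A_y = 2612 N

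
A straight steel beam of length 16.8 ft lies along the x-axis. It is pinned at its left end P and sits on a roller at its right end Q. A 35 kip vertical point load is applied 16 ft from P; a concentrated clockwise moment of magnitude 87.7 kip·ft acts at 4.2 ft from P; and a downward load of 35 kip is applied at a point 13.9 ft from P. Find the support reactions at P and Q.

Taking moments about P: Q_y·16.8 − 35·16 − 87.7 − 35·13.9 = 0 → Q_y = 1134.2/16.8 = 67.5119 ≈ 67.51 kip.
ΣF_y = 0: P_y + 67.5119 − 35 − 35 = 0 → P_y = 2.488 kip.
ΣF_x = 0: no horizontal applied forces, so P_x = 0.

P_x = 0, P_y = 2.488 kip, Q_y = 67.51 kip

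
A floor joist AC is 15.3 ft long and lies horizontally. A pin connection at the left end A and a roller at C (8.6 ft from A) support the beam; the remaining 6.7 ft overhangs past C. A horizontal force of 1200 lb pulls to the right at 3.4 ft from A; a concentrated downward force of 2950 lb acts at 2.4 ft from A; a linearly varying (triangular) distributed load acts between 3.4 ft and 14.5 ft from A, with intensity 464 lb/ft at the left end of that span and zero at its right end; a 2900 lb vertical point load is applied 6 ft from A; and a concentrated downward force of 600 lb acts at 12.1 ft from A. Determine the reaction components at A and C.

Resultant of the triangular load: ½ × 464 × 11.1 = 2575.2 lb, acting at 7.1 ft from A (one-third of the span from the peak).
ΣM about A: C_y·8.6 − 2950·2.4 − (½·464·11.1)·7.1 − 2900·6 − 600·12.1 = 0 → C_y = 50023.92/8.6 = 5816.73 ≈ 5817 lb.
ΣF_y = 0: A_y + 5816.73 − 2950 − ½·464·11.1 − 2900 − 600 = 0 → A_y = 3208 lb.
ΣF_x = 0: A_x + 1200 = 0 → A_x = -1200 lb.

A_x = -1200 lb, A_y = 3208 lb, C_y = 5817 lb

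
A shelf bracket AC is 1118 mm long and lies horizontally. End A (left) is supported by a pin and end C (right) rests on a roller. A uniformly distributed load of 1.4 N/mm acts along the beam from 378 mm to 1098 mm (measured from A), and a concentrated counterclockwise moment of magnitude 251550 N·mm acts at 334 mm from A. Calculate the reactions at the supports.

A_x = 0, A_y = 567.6 N, C_y = 440.4 N

Resultant of the distributed load: 1.4 × 720 = 1008 N at 738 mm from A.
Moments about A: C_y·1118 − (1.4·720)·738 + 251550 = 0 → C_y = 492354/1118 = 440.388 ≈ 440.4 N.
ΣF_y = 0: A_y + 440.388 − 1.4·720 = 0 → A_y = 567.6 N.
ΣF_x = 0: no horizontal applied forces, so A_x = 0.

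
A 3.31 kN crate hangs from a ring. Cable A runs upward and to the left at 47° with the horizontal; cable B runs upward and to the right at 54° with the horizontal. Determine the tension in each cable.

ΣF_x = 0: −T_A·cos47° + T_B·cos54° = 0 → T_B = 1.16028·T_A.
ΣF_y = 0: T_A·sin47° + T_B·sin54° = 3.31.
Substitute: T_A·(0.731354 + 1.16028·0.809017) = 3.31 → T_A = 1.98199 ≈ 1.982 kN.
Then T_B = 1.16028 × 1.98199 = 2.300 kN.

T_A = 1.982 kN, T_B = 2.300 kN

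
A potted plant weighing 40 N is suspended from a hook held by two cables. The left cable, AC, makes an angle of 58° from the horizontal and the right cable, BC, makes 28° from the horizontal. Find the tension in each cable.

ΣF_x = 0: −T_AC·cos58° + T_BC·cos28° = 0 → T_BC = 0.600171·T_AC.
ΣF_y = 0: T_AC·sin58° + T_BC·sin28° = 40.
Substitute: T_AC·(0.848048 + 0.600171·0.469472) = 40 → T_AC = 35.4041 ≈ 35.40 N.
Then T_BC = 0.600171 × 35.4041 = 21.25 N.

T_AC = 35.40 N, T_BC = 21.25 N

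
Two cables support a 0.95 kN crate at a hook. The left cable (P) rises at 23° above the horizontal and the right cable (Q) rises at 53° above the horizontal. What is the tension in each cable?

ΣF_x = 0: −T_P·cos23° + T_Q·cos53° = 0 → T_Q = 1.52955·T_P.
ΣF_y = 0: T_P·sin23° + T_Q·sin53° = 0.95.
Substitute: T_P·(0.390731 + 1.52955·0.798636) = 0.95 → T_P = 0.589226 ≈ 0.5892 kN.
Then T_Q = 1.52955 × 0.589226 = 0.9013 kN.

T_P = 0.5892 kN, T_Q = 0.9013 kN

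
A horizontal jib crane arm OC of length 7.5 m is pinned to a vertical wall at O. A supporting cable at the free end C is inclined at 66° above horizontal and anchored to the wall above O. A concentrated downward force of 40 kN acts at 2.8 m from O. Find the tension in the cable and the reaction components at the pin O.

ΣM about O: T·sin66°·7.5 − 40·2.8 = 0 → T = 112/(7.5·0.913545) = 16.3466 ≈ 16.35 kN.
ΣF_x = 0: O_x − T·cos66° = 0 → O_x = 16.3466 × 0.406737 = 6.649 kN.
ΣF_y = 0: O_y + T·sin66° − 40 = 0 → O_y = 40 − 16.3466 × 0.913545 = 25.07 kN.

T = 16.35 kN, O_x = 6.649 kN, O_y = 25.07 kN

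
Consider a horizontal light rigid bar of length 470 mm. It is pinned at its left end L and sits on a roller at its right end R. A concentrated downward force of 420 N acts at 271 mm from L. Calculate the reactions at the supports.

Moments about L: R_y·470 − 420·271 = 0 → R_y = 113820/470 = 242.17 ≈ 242.2 N.
ΣF_y = 0: L_y + 242.17 − 420 = 0 → L_y = 177.8 N.
ΣF_x = 0: no horizontal applied forces, so L_x = 0.

L_x = 0, L_y = 177.8 N, R_y = 242.2 N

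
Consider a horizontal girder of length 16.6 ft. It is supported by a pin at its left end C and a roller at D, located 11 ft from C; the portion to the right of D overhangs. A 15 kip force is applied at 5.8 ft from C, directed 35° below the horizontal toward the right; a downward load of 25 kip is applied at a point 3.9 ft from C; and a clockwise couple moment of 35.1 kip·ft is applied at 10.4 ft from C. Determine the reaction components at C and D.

C_x = -12.29 kip, C_y = 17.01 kip, D_y = 16.59 kip

ΣM about C: D_y·11 − 15·sin35°·5.8 − 25·3.9 − 35.1 = 0 → D_y = 182.501/11 = 16.591 ≈ 16.59 kip.
ΣF_y = 0: C_y + 16.591 − 15·sin35° − 25 = 0 → C_y = 17.01 kip.
ΣF_x = 0: C_x + 15·cos35° = 0 → C_x = -12.29 kip.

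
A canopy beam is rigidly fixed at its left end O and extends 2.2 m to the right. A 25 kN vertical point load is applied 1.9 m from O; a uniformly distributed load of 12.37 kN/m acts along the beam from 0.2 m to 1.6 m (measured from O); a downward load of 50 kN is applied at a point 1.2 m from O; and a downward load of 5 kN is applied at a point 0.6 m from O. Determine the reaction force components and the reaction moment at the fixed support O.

O_x = 0, O_y = 97.32 kN, M_O = 126.1 kN·m

Resultant of the distributed load: 12.37 × 1.4 = 17.318 kN at 0.9 m from O.
ΣF_x = 0: O_x = 0.
ΣF_y = 0: O_y − 25 − 12.37·1.4 − 50 − 5 = 0 → O_y = 97.32 kN.
ΣM about O: M_O − 25·1.9 − (12.37·1.4)·0.9 − 50·1.2 − 5·0.6 = 0 → M_O = 126.1 kN·m.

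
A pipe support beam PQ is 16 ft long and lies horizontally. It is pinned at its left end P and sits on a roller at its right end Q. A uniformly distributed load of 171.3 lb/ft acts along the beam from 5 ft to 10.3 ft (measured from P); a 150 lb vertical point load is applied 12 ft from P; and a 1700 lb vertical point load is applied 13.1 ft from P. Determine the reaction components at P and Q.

P_x = 0, P_y = 819.4 lb, Q_y = 1938 lb

Resultant of the distributed load: 171.3 × 5.3 = 907.89 lb at 7.65 ft from P.
Taking moments about P: Q_y·16 − (171.3·5.3)·7.65 − 150·12 − 1700·13.1 = 0 → Q_y = 31015.3585/16 = 1938.46 ≈ 1938 lb.
ΣF_y = 0: P_y + 1938.46 − 171.3·5.3 − 150 − 1700 = 0 → P_y = 819.4 lb.
ΣF_x = 0: no horizontal applied forces, so P_x = 0.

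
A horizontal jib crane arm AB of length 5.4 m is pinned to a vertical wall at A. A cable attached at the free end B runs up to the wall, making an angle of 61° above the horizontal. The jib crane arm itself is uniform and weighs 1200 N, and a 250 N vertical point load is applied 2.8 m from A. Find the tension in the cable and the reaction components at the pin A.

T = 834.2 N, A_x = 404.4 N, A_y = 720.4 N

ΣM about A: T·sin61°·5.4 − 1200·2.7 − 250·2.8 = 0 → T = 3940/(5.4·0.87462) = 834.225 ≈ 834.2 N.
ΣF_x = 0: A_x − T·cos61° = 0 → A_x = 834.225 × 0.48481 = 404.4 N.
ΣF_y = 0: A_y + T·sin61° − 1200 − 250 = 0 → A_y = 1450 − 834.225 × 0.87462 = 720.4 N.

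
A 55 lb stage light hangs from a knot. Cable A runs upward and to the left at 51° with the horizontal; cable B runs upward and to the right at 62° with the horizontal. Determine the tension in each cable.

T_A = 28.05 lb, T_B = 37.60 lb

ΣF_x = 0: −T_A·cos51° + T_B·cos62° = 0 → T_B = 1.34049·T_A.
ΣF_y = 0: T_A·sin51° + T_B·sin62° = 55.
Substitute: T_A·(0.777146 + 1.34049·0.882948) = 55 → T_A = 28.0508 ≈ 28.05 lb.
Then T_B = 1.34049 × 28.0508 = 37.60 lb.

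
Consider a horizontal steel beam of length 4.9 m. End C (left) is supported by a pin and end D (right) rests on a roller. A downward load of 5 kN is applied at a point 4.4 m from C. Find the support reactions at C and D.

C_x = 0, C_y = 0.5102 kN, D_y = 4.490 kN

Moments about C: D_y·4.9 − 5·4.4 = 0 → D_y = 22/4.9 = 4.4898 ≈ 4.490 kN.
ΣF_y = 0: C_y + 4.4898 − 5 = 0 → C_y = 0.5102 kN.
ΣF_x = 0: no horizontal applied forces, so C_x = 0.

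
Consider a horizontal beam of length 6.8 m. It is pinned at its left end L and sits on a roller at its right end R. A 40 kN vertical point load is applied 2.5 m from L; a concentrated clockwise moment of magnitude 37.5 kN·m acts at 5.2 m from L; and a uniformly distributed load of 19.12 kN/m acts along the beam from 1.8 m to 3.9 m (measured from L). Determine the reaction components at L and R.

Resultant of the distributed load: 19.12 × 2.1 = 40.152 kN at 2.85 m from L.
Taking moments about L: R_y·6.8 − 40·2.5 − 37.5 − (19.12·2.1)·2.85 = 0 → R_y = 251.9332/6.8 = 37.049 ≈ 37.05 kN.
ΣF_y = 0: L_y + 37.049 − 40 − 19.12·2.1 = 0 → L_y = 43.10 kN.
ΣF_x = 0: no horizontal applied forces, so L_x = 0.

L_x = 0, L_y = 43.10 kN, R_y = 37.05 kN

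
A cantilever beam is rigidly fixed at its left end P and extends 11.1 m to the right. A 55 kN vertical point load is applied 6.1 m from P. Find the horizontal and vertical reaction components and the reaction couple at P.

ΣF_x = 0: P_x = 0.
ΣF_y = 0: P_y − 55 = 0 → P_y = 55.00 kN.
ΣM about P: M_P − 55·6.1 = 0 → M_P = 335.5 kN·m.

P_x = 0, P_y = 55.00 kN, M_P = 335.5 kN·m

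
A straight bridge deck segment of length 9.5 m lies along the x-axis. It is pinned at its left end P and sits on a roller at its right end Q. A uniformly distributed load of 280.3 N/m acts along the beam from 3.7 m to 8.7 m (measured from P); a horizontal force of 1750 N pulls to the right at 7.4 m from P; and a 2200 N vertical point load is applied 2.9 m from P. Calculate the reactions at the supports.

P_x = -1750 N, P_y = 2015 N, Q_y = 1586 N

Resultant of the distributed load: 280.3 × 5 = 1401.5 N at 6.2 m from P.
ΣM about P: Q_y·9.5 − (280.3·5)·6.2 − 2200·2.9 = 0 → Q_y = 15069.3/9.5 = 1586.24 ≈ 1586 N.
ΣF_y = 0: P_y + 1586.24 − 280.3·5 − 2200 = 0 → P_y = 2015 N.
ΣF_x = 0: P_x + 1750 = 0 → P_x = -1750 N.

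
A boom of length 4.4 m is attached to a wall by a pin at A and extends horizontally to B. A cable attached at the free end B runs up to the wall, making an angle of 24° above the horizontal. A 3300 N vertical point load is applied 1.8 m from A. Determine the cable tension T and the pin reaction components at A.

ΣM about A: T·sin24°·4.4 − 3300·1.8 = 0 → T = 5940/(4.4·0.406737) = 3319.1 ≈ 3319 N.
ΣF_x = 0: A_x − T·cos24° = 0 → A_x = 3319.1 × 0.913545 = 3032 N.
ΣF_y = 0: A_y + T·sin24° − 3300 = 0 → A_y = 3300 − 3319.1 × 0.406737 = 1950 N.

T = 3319 N, A_x = 3032 N, A_y = 1950 N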